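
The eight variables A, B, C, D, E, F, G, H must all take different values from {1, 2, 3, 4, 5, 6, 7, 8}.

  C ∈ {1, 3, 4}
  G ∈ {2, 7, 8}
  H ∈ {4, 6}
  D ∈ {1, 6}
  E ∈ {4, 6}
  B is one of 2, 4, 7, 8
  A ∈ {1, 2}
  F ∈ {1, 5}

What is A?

2

Among the 8 variables, 3 fits only C (and all 8 values in {1, 2, 3, 4, 5, 6, 7, 8} must be used), so C = 3.
Among the 7 still-open variables, 5 fits only F (and all 7 values in {1, 2, 4, 5, 6, 7, 8} must be used), so F = 5.
E and H share exactly the 2 values {4, 6}; by pigeonhole those values go to them, so strike 4, 6 from B, D.
D has just one choice, so D = 1. So A can't be 1.
So A = 2.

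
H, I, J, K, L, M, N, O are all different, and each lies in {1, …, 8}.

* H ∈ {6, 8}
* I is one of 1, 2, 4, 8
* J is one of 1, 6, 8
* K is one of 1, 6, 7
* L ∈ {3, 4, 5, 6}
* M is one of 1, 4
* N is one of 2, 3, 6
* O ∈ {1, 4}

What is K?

Among the 8 variables, 5 fits only L (and all 8 values in {1, 2, 3, 4, 5, 6, 7, 8} must be used), so L = 5.
The 7 still-open variables draw from only 7 values {1, 2, 3, 4, 6, 7, 8}, so each is used; only N can be 3, hence N = 3.
Among the 6 still-open variables, 2 fits only I (and all 6 values in {1, 2, 4, 6, 7, 8} must be used), so I = 2.
The 5 still-open variables together cover exactly {1, 4, 6, 7, 8} — 5 values for 5 variables — and 7 appears only in K's list, so K = 7.

7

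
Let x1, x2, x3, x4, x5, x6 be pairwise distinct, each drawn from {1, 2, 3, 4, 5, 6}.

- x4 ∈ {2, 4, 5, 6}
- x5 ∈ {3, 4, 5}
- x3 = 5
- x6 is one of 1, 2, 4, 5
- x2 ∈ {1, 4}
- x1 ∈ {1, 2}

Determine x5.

3

x3 must be 5 (only option left). Eliminate 5 elsewhere: x4, x5, x6.
Among the 5 still-open variables, 3 fits only x5 (and all 5 values in {1, 2, 3, 4, 6} must be used), so x5 = 3.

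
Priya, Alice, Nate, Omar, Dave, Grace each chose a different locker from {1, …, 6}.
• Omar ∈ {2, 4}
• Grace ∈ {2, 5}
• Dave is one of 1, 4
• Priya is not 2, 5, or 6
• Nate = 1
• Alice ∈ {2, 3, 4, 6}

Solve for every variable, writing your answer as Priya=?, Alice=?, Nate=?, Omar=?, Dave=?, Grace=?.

Nate must be 1 (only option left). So Priya, Dave can't be 1.
Dave has just one choice, so Dave = 4. Strike 4 from Priya, Alice, Omar.
Priya has just one choice, so Priya = 3. So Alice can't be 3.
That leaves Omar = 2. So Alice, Grace can't be 2.
That leaves Grace = 5.
Alice's domain is down to {6}, so Alice = 6.

Priya=3, Alice=6, Nate=1, Omar=2, Dave=4, Grace=5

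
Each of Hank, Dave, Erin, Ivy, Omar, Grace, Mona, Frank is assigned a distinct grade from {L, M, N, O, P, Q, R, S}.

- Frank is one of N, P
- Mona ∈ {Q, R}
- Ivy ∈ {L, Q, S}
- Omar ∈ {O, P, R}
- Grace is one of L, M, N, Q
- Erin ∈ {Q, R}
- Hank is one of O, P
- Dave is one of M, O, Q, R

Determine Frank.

The 8 variables draw from only 8 values {L, M, N, O, P, Q, R, S}, so each is used; only Ivy can be S, hence Ivy = S.
Among the 7 still-open variables, L fits only Grace (and all 7 values in {L, M, N, O, P, Q, R} must be used), so Grace = L.
Among the 6 still-open variables, M fits only Dave (and all 6 values in {M, N, O, P, Q, R} must be used), so Dave = M.
The 5 still-open variables draw from only 5 values {N, O, P, Q, R}, so each is used; only Frank can be N, hence Frank = N.

N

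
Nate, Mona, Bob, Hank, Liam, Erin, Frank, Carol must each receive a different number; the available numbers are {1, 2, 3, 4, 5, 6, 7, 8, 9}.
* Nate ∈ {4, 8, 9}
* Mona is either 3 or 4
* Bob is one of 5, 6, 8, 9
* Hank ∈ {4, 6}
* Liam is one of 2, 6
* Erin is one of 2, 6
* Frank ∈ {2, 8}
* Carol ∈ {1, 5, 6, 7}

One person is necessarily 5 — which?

Bob

Liam and Erin share exactly the 2 values {2, 6}; by pigeonhole those values go to them, so strike 2, 6 from Bob, Hank, Frank, Carol.
That leaves Hank = 4. Remove 4 from Nate, Mona.
Frank has just one choice, so Frank = 8. Strike 8 from Nate, Bob.
Nate must be 9 (only option left). Remove 9 from Bob.
So 5 goes to Bob.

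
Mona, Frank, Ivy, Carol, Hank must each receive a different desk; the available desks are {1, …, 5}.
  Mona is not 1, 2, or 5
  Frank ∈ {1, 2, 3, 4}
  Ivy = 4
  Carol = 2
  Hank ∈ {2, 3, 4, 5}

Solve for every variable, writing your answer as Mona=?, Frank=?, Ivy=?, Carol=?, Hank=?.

Mona=3, Frank=1, Ivy=4, Carol=2, Hank=5

Ivy must be 4 (only option left). So Mona, Frank, Hank can't be 4.
That leaves Carol = 2. Strike 2 from Frank, Hank.
That leaves Mona = 3. Remove 3 from Frank, Hank.
That leaves Frank = 1.
Hank must be 5 (only option left).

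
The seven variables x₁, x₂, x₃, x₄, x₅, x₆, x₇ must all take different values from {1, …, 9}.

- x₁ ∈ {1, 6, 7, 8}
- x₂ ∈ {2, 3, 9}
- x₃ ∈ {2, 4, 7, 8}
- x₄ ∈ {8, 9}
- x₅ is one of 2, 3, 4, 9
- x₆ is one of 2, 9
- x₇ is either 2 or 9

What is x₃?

7

x₆ and x₇ share exactly the 2 values {2, 9}; by pigeonhole those values go to them, so strike 2, 9 from x₂, x₃, x₄, x₅.
That leaves x₂ = 3. Remove 3 from x₅.
x₄'s domain is down to {8}, so x₄ = 8. So x₁, x₃ can't be 8.
x₅'s domain is down to {4}, so x₅ = 4. Eliminate 4 elsewhere: x₃.
So x₃ = 7.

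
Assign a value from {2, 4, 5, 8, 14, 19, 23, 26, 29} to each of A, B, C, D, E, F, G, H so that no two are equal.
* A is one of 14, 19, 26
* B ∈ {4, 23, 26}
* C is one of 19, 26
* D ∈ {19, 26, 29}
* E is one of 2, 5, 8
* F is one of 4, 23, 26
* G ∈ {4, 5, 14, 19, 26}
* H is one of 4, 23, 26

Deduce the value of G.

B, F, H share exactly the 3 values {4, 23, 26}; by pigeonhole those values go to them, so strike 4, 23, 26 from A, C, D, G.
That leaves C = 19. Remove 19 from A, D, G.
That leaves D = 29.
A must be 14 (only option left). Remove 14 from G.
So G = 5.

5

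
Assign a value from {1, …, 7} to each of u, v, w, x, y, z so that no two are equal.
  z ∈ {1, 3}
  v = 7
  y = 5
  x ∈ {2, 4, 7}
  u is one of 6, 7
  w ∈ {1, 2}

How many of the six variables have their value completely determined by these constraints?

v must be 7 (only option left). Remove 7 from u, x.
y's domain is down to {5}, so y = 5.
u's domain is down to {6}, so u = 6.
Determined: u=6, v=7, y=5. The other variables each still have more than one consistent value. That makes 3.

3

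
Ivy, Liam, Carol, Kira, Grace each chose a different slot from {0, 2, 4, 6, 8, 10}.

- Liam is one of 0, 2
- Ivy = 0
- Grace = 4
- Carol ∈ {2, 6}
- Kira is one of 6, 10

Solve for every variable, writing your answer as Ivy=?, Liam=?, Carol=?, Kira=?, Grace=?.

Ivy=0, Liam=2, Carol=6, Kira=10, Grace=4

Ivy has just one choice, so Ivy = 0. Strike 0 from Liam.
Liam must be 2 (only option left). Strike 2 from Carol.
Carol's domain is down to {6}, so Carol = 6. So Kira can't be 6.
That leaves Kira = 10.
Grace must be 4 (only option left).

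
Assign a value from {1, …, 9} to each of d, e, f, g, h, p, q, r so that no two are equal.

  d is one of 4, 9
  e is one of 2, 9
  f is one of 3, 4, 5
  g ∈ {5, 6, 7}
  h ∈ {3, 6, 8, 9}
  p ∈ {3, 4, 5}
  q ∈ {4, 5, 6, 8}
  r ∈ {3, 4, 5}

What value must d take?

Among the 8 variables, 2 fits only e (and all 8 values in {2, 3, 4, 5, 6, 7, 8, 9} must be used), so e = 2.
Among the 7 still-open variables, 7 fits only g (and all 7 values in {3, 4, 5, 6, 7, 8, 9} must be used), so g = 7.
f, p, r between them cover only {3, 4, 5} — a naked triple. Remove those values from d, h, q.
So d = 9.

9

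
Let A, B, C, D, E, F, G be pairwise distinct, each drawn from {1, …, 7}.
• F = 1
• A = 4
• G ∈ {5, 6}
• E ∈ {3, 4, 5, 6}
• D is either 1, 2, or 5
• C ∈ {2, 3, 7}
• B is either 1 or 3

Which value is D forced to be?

2

A's domain is down to {4}, so A = 4. Strike 4 from E.
F must be 1 (only option left). So B, D can't be 1.
B must be 3 (only option left). So C, E can't be 3.
Among the 4 still-open variables, 7 fits only C (and all 4 values in {2, 5, 6, 7} must be used), so C = 7.
Among the 3 still-open variables, 2 fits only D (and all 3 values in {2, 5, 6} must be used), so D = 2.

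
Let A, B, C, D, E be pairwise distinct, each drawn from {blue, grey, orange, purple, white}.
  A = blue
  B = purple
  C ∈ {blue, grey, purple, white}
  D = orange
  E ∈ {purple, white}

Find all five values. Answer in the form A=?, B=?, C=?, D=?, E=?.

A=blue, B=purple, C=grey, D=orange, E=white

A must be blue (only option left). Strike blue from C.
That leaves B = purple. So C, E can't be purple.
D must be orange (only option left).
E's domain is down to {white}, so E = white. Strike white from C.
C has just one choice, so C = grey.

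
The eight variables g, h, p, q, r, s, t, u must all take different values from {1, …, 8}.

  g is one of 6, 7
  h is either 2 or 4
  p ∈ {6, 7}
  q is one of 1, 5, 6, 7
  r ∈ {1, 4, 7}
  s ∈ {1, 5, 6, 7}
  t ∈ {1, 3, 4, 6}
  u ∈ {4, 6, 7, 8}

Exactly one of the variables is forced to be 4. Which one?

r

Among the 8 variables, 2 fits only h (and all 8 values in {1, 2, 3, 4, 5, 6, 7, 8} must be used), so h = 2.
The 7 still-open variables draw from only 7 values {1, 3, 4, 5, 6, 7, 8}, so each is used; only t can be 3, hence t = 3.
The 6 still-open variables draw from only 6 values {1, 4, 5, 6, 7, 8}, so each is used; only u can be 8, hence u = 8.
Among the 5 still-open variables, 4 fits only r (and all 5 values in {1, 4, 5, 6, 7} must be used), so r = 4.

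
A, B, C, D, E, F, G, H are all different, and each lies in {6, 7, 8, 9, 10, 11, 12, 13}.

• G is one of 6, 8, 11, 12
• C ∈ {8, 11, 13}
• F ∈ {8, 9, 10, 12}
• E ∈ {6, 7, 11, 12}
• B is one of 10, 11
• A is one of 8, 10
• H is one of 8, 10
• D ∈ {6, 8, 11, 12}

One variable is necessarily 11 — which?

B

The 8 variables together cover exactly {6, 7, 8, 9, 10, 11, 12, 13} — 8 values for 8 variables — and 7 appears only in E's list, so E = 7.
The 7 still-open variables together cover exactly {6, 8, 9, 10, 11, 12, 13} — 7 values for 7 variables — and 9 appears only in F's list, so F = 9.
Among the 6 still-open variables, 13 fits only C (and all 6 values in {6, 8, 10, 11, 12, 13} must be used), so C = 13.
The 2 variables A and H are confined to {8, 10}, which locks those values in; drop them from B, D, G.
So 11 goes to B.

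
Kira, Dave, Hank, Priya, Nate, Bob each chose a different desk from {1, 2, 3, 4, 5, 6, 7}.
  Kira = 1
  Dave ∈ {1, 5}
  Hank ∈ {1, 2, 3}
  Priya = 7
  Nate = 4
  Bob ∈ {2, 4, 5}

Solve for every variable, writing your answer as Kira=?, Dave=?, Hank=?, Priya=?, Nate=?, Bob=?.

Kira=1, Dave=5, Hank=3, Priya=7, Nate=4, Bob=2

Kira has just one choice, so Kira = 1. Eliminate 1 elsewhere: Dave, Hank.
Dave has just one choice, so Dave = 5. Strike 5 from Bob.
Priya's domain is down to {7}, so Priya = 7.
That leaves Nate = 4. Strike 4 from Bob.
Bob has just one choice, so Bob = 2. Strike 2 from Hank.
That leaves Hank = 3.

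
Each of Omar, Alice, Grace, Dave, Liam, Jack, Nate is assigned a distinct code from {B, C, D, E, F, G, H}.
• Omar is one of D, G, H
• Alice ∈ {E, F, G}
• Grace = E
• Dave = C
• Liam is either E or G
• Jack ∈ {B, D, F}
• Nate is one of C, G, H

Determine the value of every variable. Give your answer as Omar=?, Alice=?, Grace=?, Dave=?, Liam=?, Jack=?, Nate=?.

Omar=D, Alice=F, Grace=E, Dave=C, Liam=G, Jack=B, Nate=H

Grace has just one choice, so Grace = E. Eliminate E elsewhere: Alice, Liam.
That leaves Dave = C. Eliminate C elsewhere: Nate.
Liam's domain is down to {G}, so Liam = G. Strike G from Omar, Alice, Nate.
Nate has just one choice, so Nate = H. So Omar can't be H.
Omar's domain is down to {D}, so Omar = D. Eliminate D elsewhere: Jack.
Alice has just one choice, so Alice = F. So Jack can't be F.
That leaves Jack = B.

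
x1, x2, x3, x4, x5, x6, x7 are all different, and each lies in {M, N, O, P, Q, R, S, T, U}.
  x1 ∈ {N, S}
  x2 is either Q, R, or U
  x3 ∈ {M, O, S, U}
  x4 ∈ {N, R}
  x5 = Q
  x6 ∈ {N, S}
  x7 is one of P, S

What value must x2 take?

U

x5 has just one choice, so x5 = Q. Eliminate Q elsewhere: x2.
The 2 variables x1 and x6 are confined to {N, S}, which locks those values in; drop them from x3, x4, x7.
x4's domain is down to {R}, so x4 = R. Strike R from x2.
So x2 = U.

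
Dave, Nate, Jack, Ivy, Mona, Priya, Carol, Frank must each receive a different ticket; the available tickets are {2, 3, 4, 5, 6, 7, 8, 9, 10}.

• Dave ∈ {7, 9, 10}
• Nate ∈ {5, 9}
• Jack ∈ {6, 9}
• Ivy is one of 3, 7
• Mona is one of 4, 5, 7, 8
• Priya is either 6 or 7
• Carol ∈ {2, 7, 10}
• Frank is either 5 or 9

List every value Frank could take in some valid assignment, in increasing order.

5, 9

Nate and Frank share exactly the 2 values {5, 9}; by pigeonhole those values go to them, so strike 5, 9 from Dave, Jack, Mona.
Jack must be 6 (only option left). Eliminate 6 elsewhere: Priya.
Priya has just one choice, so Priya = 7. Strike 7 from Dave, Ivy, Mona, Carol.
Dave's domain is down to {10}, so Dave = 10. So Carol can't be 10.
Ivy has just one choice, so Ivy = 3.
Carol's domain is down to {2}, so Carol = 2.
No further eliminations apply; Frank can still be any of 5, 9.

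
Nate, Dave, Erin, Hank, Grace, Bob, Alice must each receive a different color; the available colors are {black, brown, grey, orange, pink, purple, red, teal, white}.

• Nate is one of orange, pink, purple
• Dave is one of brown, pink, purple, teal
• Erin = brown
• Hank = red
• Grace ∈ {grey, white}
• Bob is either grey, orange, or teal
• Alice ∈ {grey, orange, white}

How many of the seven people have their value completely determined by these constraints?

2

Erin has just one choice, so Erin = brown. Strike brown from Dave.
That leaves Hank = red.
Determined: Erin=brown, Hank=red. The other people each still have more than one consistent value. That makes 2.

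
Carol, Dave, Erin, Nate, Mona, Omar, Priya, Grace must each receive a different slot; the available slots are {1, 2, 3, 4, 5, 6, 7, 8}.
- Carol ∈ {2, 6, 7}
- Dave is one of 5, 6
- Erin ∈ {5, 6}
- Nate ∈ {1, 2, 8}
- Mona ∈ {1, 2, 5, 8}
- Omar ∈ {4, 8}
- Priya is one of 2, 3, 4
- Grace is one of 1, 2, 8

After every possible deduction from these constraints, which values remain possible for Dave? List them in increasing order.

Among the 8 variables, 3 fits only Priya (and all 8 values in {1, 2, 3, 4, 5, 6, 7, 8} must be used), so Priya = 3.
The 7 still-open variables together cover exactly {1, 2, 4, 5, 6, 7, 8} — 7 values for 7 variables — and 4 appears only in Omar's list, so Omar = 4.
The 6 still-open variables together cover exactly {1, 2, 5, 6, 7, 8} — 6 values for 6 variables — and 7 appears only in Carol's list, so Carol = 7.
The 2 variables Dave and Erin are confined to {5, 6}, which locks those values in; drop them from Mona.
No further eliminations apply; Dave can still be any of 5, 6.

5, 6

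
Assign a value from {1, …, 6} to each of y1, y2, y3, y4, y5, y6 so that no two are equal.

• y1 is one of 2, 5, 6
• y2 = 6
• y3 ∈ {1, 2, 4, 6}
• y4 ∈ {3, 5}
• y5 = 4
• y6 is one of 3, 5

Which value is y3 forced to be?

1

y2 has just one choice, so y2 = 6. Remove 6 from y1, y3.
y5 must be 4 (only option left). Strike 4 from y3.
The 4 still-open variables together cover exactly {1, 2, 3, 5} — 4 values for 4 variables — and 1 appears only in y3's list, so y3 = 1.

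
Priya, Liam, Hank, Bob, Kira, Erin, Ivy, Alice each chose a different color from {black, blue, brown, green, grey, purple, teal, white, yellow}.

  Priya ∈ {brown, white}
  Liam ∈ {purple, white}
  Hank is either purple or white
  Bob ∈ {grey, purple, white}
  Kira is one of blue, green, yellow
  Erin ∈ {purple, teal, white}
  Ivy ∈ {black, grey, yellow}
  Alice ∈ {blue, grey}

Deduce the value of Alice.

Liam and Hank between them cover only {purple, white} — a naked pair. Remove those values from Priya, Bob, Erin.
That leaves Priya = brown.
That leaves Bob = grey. Strike grey from Ivy, Alice.
So Alice = blue.

blue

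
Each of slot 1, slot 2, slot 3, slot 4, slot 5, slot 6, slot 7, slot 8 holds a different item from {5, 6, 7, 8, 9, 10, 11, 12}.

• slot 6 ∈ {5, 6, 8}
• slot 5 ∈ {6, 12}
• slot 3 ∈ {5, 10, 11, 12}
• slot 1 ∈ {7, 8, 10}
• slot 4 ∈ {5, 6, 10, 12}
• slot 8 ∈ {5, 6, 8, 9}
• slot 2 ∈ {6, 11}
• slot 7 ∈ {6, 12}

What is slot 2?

Among the 8 variables, 7 fits only slot 1 (and all 8 values in {5, 6, 7, 8, 9, 10, 11, 12} must be used), so slot 1 = 7.
The 7 still-open variables together cover exactly {5, 6, 8, 9, 10, 11, 12} — 7 values for 7 variables — and 9 appears only in slot 8's list, so slot 8 = 9.
Among the 6 still-open variables, 8 fits only slot 6 (and all 6 values in {5, 6, 8, 10, 11, 12} must be used), so slot 6 = 8.
slot 5 and slot 7 share exactly the 2 values {6, 12}; by pigeonhole those values go to them, so strike 6, 12 from slot 2, slot 3, slot 4.
So slot 2 = 11.

11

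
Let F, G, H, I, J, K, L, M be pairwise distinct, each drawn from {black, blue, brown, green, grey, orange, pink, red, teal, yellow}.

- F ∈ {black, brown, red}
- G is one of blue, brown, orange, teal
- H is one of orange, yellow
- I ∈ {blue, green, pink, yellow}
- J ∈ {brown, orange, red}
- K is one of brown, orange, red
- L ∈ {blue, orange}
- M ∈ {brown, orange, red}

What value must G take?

teal

J, K, M share exactly the 3 values {brown, orange, red}; by pigeonhole those values go to them, so strike brown, orange, red from F, G, H, L.
F's domain is down to {black}, so F = black.
H has just one choice, so H = yellow. Strike yellow from I.
L must be blue (only option left). Strike blue from G, I.
So G = teal.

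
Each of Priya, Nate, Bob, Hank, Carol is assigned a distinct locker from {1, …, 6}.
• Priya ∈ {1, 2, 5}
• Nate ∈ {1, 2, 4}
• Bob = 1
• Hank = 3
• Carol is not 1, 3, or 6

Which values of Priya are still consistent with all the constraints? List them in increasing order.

Bob must be 1 (only option left). Eliminate 1 elsewhere: Priya, Nate.
Hank has just one choice, so Hank = 3.
No further eliminations apply; Priya can still be any of 2, 5.

2, 5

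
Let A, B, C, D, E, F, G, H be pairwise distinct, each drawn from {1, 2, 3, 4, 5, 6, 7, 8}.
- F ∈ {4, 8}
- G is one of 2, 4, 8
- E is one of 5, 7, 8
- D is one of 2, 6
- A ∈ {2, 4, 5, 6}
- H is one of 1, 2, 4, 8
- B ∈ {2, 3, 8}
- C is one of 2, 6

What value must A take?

5

Among the 8 variables, 1 fits only H (and all 8 values in {1, 2, 3, 4, 5, 6, 7, 8} must be used), so H = 1.
The 7 still-open variables together cover exactly {2, 3, 4, 5, 6, 7, 8} — 7 values for 7 variables — and 3 appears only in B's list, so B = 3.
The 6 still-open variables together cover exactly {2, 4, 5, 6, 7, 8} — 6 values for 6 variables — and 7 appears only in E's list, so E = 7.
The 5 still-open variables draw from only 5 values {2, 4, 5, 6, 8}, so each is used; only A can be 5, hence A = 5.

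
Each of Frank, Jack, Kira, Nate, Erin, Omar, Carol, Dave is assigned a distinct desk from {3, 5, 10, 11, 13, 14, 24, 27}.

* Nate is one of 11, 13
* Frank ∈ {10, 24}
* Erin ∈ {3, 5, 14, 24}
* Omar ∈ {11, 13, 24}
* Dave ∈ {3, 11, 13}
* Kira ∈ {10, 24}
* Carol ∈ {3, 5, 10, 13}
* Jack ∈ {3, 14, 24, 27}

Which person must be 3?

The 8 variables together cover exactly {3, 5, 10, 11, 13, 14, 24, 27} — 8 values for 8 variables — and 27 appears only in Jack's list, so Jack = 27.
The 7 still-open variables together cover exactly {3, 5, 10, 11, 13, 14, 24} — 7 values for 7 variables — and 14 appears only in Erin's list, so Erin = 14.
The 6 still-open variables together cover exactly {3, 5, 10, 11, 13, 24} — 6 values for 6 variables — and 5 appears only in Carol's list, so Carol = 5.
The 5 still-open variables draw from only 5 values {3, 10, 11, 13, 24}, so each is used; only Dave can be 3, hence Dave = 3.

Dave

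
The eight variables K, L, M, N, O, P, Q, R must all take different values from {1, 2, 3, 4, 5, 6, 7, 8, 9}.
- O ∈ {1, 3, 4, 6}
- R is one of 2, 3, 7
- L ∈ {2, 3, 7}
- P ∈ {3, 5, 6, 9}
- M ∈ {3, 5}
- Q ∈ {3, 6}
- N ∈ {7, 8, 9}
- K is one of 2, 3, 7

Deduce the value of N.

8

K, L, R between them cover only {2, 3, 7} — a naked triple. Remove those values from M, N, O, P, Q.
M has just one choice, so M = 5. Remove 5 from P.
Q has just one choice, so Q = 6. Remove 6 from O, P.
That leaves P = 9. So N can't be 9.
So N = 8.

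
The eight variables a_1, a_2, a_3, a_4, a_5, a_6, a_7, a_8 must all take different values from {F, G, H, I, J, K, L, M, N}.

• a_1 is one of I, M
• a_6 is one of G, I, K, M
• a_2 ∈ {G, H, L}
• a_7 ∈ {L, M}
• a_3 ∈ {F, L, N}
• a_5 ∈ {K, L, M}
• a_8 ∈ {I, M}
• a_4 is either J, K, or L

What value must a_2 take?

H

a_1 and a_8 share exactly the 2 values {I, M}; by pigeonhole those values go to them, so strike I, M from a_5, a_6, a_7.
a_7 must be L (only option left). Strike L from a_2, a_3, a_4, a_5.
a_5 has just one choice, so a_5 = K. Strike K from a_4, a_6.
a_6's domain is down to {G}, so a_6 = G. Strike G from a_2.
So a_2 = H.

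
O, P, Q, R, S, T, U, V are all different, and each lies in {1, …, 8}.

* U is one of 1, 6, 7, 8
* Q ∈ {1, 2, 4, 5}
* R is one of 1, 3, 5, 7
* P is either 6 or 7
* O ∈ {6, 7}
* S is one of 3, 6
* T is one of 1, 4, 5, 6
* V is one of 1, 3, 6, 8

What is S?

3

The 8 variables draw from only 8 values {1, 2, 3, 4, 5, 6, 7, 8}, so each is used; only Q can be 2, hence Q = 2.
The 7 still-open variables together cover exactly {1, 3, 4, 5, 6, 7, 8} — 7 values for 7 variables — and 4 appears only in T's list, so T = 4.
The 6 still-open variables together cover exactly {1, 3, 5, 6, 7, 8} — 6 values for 6 variables — and 5 appears only in R's list, so R = 5.
O and P share exactly the 2 values {6, 7}; by pigeonhole those values go to them, so strike 6, 7 from S, U, V.
So S = 3.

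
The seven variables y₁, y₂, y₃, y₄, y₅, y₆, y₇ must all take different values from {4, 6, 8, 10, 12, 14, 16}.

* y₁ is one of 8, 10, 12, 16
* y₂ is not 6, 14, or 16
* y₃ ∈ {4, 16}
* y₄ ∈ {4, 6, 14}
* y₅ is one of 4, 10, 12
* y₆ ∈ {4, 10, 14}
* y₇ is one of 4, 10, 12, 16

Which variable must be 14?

The 7 variables together cover exactly {4, 6, 8, 10, 12, 14, 16} — 7 values for 7 variables — and 6 appears only in y₄'s list, so y₄ = 6.
The 6 still-open variables together cover exactly {4, 8, 10, 12, 14, 16} — 6 values for 6 variables — and 14 appears only in y₆'s list, so y₆ = 14.

y₆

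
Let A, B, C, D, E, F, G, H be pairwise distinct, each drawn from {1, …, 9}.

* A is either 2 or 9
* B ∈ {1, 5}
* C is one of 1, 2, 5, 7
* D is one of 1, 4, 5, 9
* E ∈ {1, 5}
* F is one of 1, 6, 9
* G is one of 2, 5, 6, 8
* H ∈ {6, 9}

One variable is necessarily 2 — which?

A

The 8 variables draw from only 8 values {1, 2, 4, 5, 6, 7, 8, 9}, so each is used; only D can be 4, hence D = 4.
Among the 7 still-open variables, 7 fits only C (and all 7 values in {1, 2, 5, 6, 7, 8, 9} must be used), so C = 7.
Among the 6 still-open variables, 8 fits only G (and all 6 values in {1, 2, 5, 6, 8, 9} must be used), so G = 8.
Among the 5 still-open variables, 2 fits only A (and all 5 values in {1, 2, 5, 6, 9} must be used), so A = 2.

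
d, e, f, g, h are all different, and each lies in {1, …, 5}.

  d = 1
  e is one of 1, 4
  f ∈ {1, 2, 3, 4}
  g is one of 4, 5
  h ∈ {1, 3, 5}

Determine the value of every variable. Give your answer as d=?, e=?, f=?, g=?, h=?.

d has just one choice, so d = 1. Strike 1 from e, f, h.
e's domain is down to {4}, so e = 4. Remove 4 from f, g.
g has just one choice, so g = 5. Strike 5 from h.
h's domain is down to {3}, so h = 3. So f can't be 3.
f must be 2 (only option left).

d=1, e=4, f=2, g=5, h=3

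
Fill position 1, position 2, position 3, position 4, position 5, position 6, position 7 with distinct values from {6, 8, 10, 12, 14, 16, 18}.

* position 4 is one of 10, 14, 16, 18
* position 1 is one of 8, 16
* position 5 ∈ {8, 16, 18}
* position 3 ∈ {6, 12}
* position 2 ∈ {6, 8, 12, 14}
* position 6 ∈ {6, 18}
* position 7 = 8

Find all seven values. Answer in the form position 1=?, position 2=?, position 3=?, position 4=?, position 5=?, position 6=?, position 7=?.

position 1=16, position 2=14, position 3=12, position 4=10, position 5=18, position 6=6, position 7=8

position 7's domain is down to {8}, so position 7 = 8. Strike 8 from position 1, position 2, position 5.
position 1's domain is down to {16}, so position 1 = 16. Remove 16 from position 4, position 5.
position 5's domain is down to {18}, so position 5 = 18. Remove 18 from position 4, position 6.
position 6 has just one choice, so position 6 = 6. Eliminate 6 elsewhere: position 2, position 3.
That leaves position 3 = 12. So position 2 can't be 12.
position 2's domain is down to {14}, so position 2 = 14. Strike 14 from position 4.
position 4 has just one choice, so position 4 = 10.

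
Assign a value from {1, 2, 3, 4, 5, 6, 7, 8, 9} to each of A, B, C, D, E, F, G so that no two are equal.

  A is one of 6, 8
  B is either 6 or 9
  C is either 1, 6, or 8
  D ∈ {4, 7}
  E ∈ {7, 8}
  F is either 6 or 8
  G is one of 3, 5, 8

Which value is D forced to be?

A and F share exactly the 2 values {6, 8}; by pigeonhole those values go to them, so strike 6, 8 from B, C, E, G.
B's domain is down to {9}, so B = 9.
C has just one choice, so C = 1.
E's domain is down to {7}, so E = 7. So D can't be 7.
So D = 4.

4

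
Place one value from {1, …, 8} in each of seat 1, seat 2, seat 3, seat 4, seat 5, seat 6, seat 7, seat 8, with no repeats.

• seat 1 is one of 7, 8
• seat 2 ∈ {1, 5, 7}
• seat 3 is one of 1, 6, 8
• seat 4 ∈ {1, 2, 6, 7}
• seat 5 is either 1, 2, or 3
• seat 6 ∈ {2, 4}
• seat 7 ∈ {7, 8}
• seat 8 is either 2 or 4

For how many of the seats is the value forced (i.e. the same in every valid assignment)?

The 8 variables draw from only 8 values {1, 2, 3, 4, 5, 6, 7, 8}, so each is used; only seat 5 can be 3, hence seat 5 = 3.
The 7 still-open variables draw from only 7 values {1, 2, 4, 5, 6, 7, 8}, so each is used; only seat 2 can be 5, hence seat 2 = 5.
seat 1 and seat 7 share exactly the 2 values {7, 8}; by pigeonhole those values go to them, so strike 7, 8 from seat 3, seat 4.
seat 6 and seat 8 share exactly the 2 values {2, 4}; by pigeonhole those values go to them, so strike 2, 4 from seat 4.
Determined: seat 2=5, seat 5=3. The other seats each still have more than one consistent value. That makes 2.

2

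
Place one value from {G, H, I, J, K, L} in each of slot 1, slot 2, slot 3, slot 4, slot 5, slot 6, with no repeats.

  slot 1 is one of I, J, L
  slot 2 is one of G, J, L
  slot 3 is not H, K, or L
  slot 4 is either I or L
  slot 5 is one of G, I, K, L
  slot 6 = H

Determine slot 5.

K

slot 6's domain is down to {H}, so slot 6 = H.
The 5 still-open variables together cover exactly {G, I, J, K, L} — 5 values for 5 variables — and K appears only in slot 5's list, so slot 5 = K.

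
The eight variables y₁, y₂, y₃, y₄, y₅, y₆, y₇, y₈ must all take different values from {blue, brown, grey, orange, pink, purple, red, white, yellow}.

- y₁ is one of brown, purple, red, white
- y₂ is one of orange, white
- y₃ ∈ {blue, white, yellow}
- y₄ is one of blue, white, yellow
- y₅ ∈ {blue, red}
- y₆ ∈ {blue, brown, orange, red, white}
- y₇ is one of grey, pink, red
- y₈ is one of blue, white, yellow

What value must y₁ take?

y₃, y₄, y₈ between them cover only {blue, white, yellow} — a naked triple. Remove those values from y₁, y₂, y₅, y₆.
y₂ must be orange (only option left). Remove orange from y₆.
y₅'s domain is down to {red}, so y₅ = red. Strike red from y₁, y₆, y₇.
y₆'s domain is down to {brown}, so y₆ = brown. So y₁ can't be brown.
So y₁ = purple.

purple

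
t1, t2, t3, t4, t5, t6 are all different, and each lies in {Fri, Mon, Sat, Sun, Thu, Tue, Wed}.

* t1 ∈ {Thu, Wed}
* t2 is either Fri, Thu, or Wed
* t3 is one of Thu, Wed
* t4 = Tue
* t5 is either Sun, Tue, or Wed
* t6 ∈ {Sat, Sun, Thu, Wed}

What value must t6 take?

Sat

t4's domain is down to {Tue}, so t4 = Tue. Remove Tue from t5.
The 5 still-open variables together cover exactly {Fri, Sat, Sun, Thu, Wed} — 5 values for 5 variables — and Fri appears only in t2's list, so t2 = Fri.
Among the 4 still-open variables, Sat fits only t6 (and all 4 values in {Sat, Sun, Thu, Wed} must be used), so t6 = Sat.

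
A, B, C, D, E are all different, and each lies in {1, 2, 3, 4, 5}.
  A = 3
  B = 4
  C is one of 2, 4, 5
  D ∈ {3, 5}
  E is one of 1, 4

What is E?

1

A must be 3 (only option left). Eliminate 3 elsewhere: D.
B's domain is down to {4}, so B = 4. Remove 4 from C, E.
So E = 1.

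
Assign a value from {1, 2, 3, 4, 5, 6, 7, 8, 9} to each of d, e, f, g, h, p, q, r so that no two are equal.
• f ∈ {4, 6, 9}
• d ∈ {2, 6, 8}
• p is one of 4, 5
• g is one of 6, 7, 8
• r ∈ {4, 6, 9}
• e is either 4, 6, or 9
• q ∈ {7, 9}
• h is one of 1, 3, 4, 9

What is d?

e, f, r share exactly the 3 values {4, 6, 9}; by pigeonhole those values go to them, so strike 4, 6, 9 from d, g, h, p, q.
p's domain is down to {5}, so p = 5.
That leaves q = 7. Remove 7 from g.
g has just one choice, so g = 8. Remove 8 from d.
So d = 2.

2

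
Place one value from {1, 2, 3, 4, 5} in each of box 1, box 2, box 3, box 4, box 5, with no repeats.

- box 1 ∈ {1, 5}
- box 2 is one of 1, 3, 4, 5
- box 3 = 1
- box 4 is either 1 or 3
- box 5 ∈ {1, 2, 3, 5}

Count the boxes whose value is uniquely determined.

5

box 3 must be 1 (only option left). So box 1, box 2, box 4, box 5 can't be 1.
box 4's domain is down to {3}, so box 4 = 3. Remove 3 from box 2, box 5.
box 1 has just one choice, so box 1 = 5. Strike 5 from box 2, box 5.
box 2 has just one choice, so box 2 = 4.
box 5 has just one choice, so box 5 = 2.
Every box is fixed: box 1=5, box 2=4, box 3=1, box 4=3, box 5=2. That makes 5.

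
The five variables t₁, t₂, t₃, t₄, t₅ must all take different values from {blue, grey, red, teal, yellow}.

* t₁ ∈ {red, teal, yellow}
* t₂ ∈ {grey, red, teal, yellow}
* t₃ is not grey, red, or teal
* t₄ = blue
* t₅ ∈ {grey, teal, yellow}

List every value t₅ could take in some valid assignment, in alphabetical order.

t₄ must be blue (only option left). Eliminate blue elsewhere: t₃.
t₃ has just one choice, so t₃ = yellow. Strike yellow from t₁, t₂, t₅.
No further eliminations apply; t₅ can still be any of grey, teal.

grey, teal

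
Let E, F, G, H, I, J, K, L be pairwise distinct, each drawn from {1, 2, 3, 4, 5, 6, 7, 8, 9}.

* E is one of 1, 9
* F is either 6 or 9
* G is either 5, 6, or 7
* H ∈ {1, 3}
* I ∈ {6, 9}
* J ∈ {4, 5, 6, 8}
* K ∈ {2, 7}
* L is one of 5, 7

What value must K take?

F and I between them cover only {6, 9} — a naked pair. Remove those values from E, G, J.
That leaves E = 1. So H can't be 1.
H must be 3 (only option left).
G and L between them cover only {5, 7} — a naked pair. Remove those values from J, K.
So K = 2.

2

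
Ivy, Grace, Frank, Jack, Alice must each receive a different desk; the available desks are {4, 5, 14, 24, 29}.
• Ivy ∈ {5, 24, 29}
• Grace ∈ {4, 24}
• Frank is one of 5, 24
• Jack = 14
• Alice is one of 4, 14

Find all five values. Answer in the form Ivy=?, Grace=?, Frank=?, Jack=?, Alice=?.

Ivy=29, Grace=24, Frank=5, Jack=14, Alice=4

Jack must be 14 (only option left). So Alice can't be 14.
Alice must be 4 (only option left). Strike 4 from Grace.
Grace has just one choice, so Grace = 24. Strike 24 from Ivy, Frank.
Frank's domain is down to {5}, so Frank = 5. Eliminate 5 elsewhere: Ivy.
Ivy's domain is down to {29}, so Ivy = 29.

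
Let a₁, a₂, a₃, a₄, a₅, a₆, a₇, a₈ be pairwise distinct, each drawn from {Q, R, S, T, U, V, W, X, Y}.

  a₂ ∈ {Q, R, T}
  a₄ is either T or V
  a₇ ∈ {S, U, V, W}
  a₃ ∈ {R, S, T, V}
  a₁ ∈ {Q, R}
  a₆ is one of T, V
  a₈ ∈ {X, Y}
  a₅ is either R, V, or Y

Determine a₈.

a₄ and a₆ share exactly the 2 values {T, V}; by pigeonhole those values go to them, so strike T, V from a₂, a₃, a₅, a₇.
The 2 variables a₁ and a₂ are confined to {Q, R}, which locks those values in; drop them from a₃, a₅.
a₃ has just one choice, so a₃ = S. Strike S from a₇.
That leaves a₅ = Y. Remove Y from a₈.
So a₈ = X.

X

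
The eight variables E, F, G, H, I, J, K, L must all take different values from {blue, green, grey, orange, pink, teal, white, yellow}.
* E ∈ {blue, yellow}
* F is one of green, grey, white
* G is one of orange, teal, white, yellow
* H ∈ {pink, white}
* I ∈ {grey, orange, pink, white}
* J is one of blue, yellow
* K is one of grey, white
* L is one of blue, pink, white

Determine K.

grey

The 8 variables together cover exactly {blue, green, grey, orange, pink, teal, white, yellow} — 8 values for 8 variables — and green appears only in F's list, so F = green.
The 7 still-open variables draw from only 7 values {blue, grey, orange, pink, teal, white, yellow}, so each is used; only G can be teal, hence G = teal.
The 6 still-open variables draw from only 6 values {blue, grey, orange, pink, white, yellow}, so each is used; only I can be orange, hence I = orange.
Among the 5 still-open variables, grey fits only K (and all 5 values in {blue, grey, pink, white, yellow} must be used), so K = grey.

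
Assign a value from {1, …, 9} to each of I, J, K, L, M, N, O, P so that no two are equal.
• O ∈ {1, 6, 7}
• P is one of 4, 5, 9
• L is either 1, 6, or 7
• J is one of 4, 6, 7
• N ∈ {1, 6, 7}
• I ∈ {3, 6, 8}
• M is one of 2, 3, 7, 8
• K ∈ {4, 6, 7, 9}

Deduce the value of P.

5

The 3 variables L, N, O are confined to {1, 6, 7}, which locks those values in; drop them from I, J, K, M.
J's domain is down to {4}, so J = 4. Strike 4 from K, P.
K must be 9 (only option left). So P can't be 9.
So P = 5.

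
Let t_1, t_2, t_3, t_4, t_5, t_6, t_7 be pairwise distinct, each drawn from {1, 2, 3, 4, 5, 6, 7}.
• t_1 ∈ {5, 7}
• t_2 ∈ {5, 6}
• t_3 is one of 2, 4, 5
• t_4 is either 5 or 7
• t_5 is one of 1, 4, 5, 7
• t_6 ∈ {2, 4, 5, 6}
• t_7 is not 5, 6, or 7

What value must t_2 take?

The 7 variables draw from only 7 values {1, 2, 3, 4, 5, 6, 7}, so each is used; only t_7 can be 3, hence t_7 = 3.
The 6 still-open variables together cover exactly {1, 2, 4, 5, 6, 7} — 6 values for 6 variables — and 1 appears only in t_5's list, so t_5 = 1.
t_1 and t_4 between them cover only {5, 7} — a naked pair. Remove those values from t_2, t_3, t_6.
So t_2 = 6.

6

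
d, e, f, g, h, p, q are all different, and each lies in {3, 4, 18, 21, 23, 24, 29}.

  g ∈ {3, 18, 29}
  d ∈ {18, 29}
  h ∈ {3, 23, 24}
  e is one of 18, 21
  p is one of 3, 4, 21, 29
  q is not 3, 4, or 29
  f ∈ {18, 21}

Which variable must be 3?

The 7 variables draw from only 7 values {3, 4, 18, 21, 23, 24, 29}, so each is used; only p can be 4, hence p = 4.
e and f share exactly the 2 values {18, 21}; by pigeonhole those values go to them, so strike 18, 21 from d, g, q.
d must be 29 (only option left). So g can't be 29.
So 3 goes to g.

g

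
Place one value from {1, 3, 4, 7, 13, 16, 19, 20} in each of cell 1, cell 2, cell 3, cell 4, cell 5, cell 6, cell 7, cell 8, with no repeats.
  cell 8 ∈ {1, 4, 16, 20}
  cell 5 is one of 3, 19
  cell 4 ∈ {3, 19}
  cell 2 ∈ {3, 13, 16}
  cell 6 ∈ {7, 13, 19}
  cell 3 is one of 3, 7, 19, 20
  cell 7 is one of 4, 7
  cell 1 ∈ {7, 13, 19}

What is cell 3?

20

Among the 8 variables, 1 fits only cell 8 (and all 8 values in {1, 3, 4, 7, 13, 16, 19, 20} must be used), so cell 8 = 1.
The 7 still-open variables draw from only 7 values {3, 4, 7, 13, 16, 19, 20}, so each is used; only cell 7 can be 4, hence cell 7 = 4.
The 6 still-open variables together cover exactly {3, 7, 13, 16, 19, 20} — 6 values for 6 variables — and 16 appears only in cell 2's list, so cell 2 = 16.
The 5 still-open variables together cover exactly {3, 7, 13, 19, 20} — 5 values for 5 variables — and 20 appears only in cell 3's list, so cell 3 = 20.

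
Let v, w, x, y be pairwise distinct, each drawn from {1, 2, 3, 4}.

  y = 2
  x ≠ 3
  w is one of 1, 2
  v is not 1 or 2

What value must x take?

y must be 2 (only option left). Remove 2 from w, x.
w's domain is down to {1}, so w = 1. So x can't be 1.
So x = 4.

4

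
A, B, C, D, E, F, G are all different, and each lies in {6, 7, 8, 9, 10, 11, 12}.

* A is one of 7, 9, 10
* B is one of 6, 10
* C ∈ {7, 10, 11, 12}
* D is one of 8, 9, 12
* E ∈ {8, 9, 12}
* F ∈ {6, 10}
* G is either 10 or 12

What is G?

12

Among the 7 variables, 11 fits only C (and all 7 values in {6, 7, 8, 9, 10, 11, 12} must be used), so C = 11.
The 6 still-open variables together cover exactly {6, 7, 8, 9, 10, 12} — 6 values for 6 variables — and 7 appears only in A's list, so A = 7.
B and F share exactly the 2 values {6, 10}; by pigeonhole those values go to them, so strike 6, 10 from G.
So G = 12.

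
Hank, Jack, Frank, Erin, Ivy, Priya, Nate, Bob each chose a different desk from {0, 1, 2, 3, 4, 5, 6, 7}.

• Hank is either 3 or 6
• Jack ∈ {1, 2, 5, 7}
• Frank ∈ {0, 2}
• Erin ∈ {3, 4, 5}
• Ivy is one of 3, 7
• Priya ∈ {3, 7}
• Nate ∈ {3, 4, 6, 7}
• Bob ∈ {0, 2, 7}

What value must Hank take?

Among the 8 variables, 1 fits only Jack (and all 8 values in {0, 1, 2, 3, 4, 5, 6, 7} must be used), so Jack = 1.
The 7 still-open variables together cover exactly {0, 2, 3, 4, 5, 6, 7} — 7 values for 7 variables — and 5 appears only in Erin's list, so Erin = 5.
The 6 still-open variables draw from only 6 values {0, 2, 3, 4, 6, 7}, so each is used; only Nate can be 4, hence Nate = 4.
The 5 still-open variables draw from only 5 values {0, 2, 3, 6, 7}, so each is used; only Hank can be 6, hence Hank = 6.

6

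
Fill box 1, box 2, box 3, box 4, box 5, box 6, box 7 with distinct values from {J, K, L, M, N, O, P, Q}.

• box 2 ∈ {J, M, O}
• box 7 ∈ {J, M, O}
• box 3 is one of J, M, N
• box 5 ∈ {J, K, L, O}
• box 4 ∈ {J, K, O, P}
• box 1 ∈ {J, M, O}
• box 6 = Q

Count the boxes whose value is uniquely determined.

2

box 6's domain is down to {Q}, so box 6 = Q.
The 3 variables box 1, box 2, box 7 are confined to {J, M, O}, which locks those values in; drop them from box 3, box 4, box 5.
box 3 has just one choice, so box 3 = N.
Determined: box 3=N, box 6=Q. The other boxes each still have more than one consistent value. That makes 2.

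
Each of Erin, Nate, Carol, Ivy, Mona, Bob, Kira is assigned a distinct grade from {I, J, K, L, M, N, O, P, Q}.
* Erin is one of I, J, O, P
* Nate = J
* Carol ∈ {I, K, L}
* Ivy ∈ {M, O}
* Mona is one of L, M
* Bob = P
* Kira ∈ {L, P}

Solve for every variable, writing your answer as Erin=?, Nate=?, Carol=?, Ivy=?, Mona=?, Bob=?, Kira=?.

Nate has just one choice, so Nate = J. Remove J from Erin.
Bob has just one choice, so Bob = P. Remove P from Erin, Kira.
That leaves Kira = L. So Carol, Mona can't be L.
Mona must be M (only option left). Remove M from Ivy.
Ivy has just one choice, so Ivy = O. Remove O from Erin.
Erin's domain is down to {I}, so Erin = I. Eliminate I elsewhere: Carol.
Carol's domain is down to {K}, so Carol = K.

Erin=I, Nate=J, Carol=K, Ivy=O, Mona=M, Bob=P, Kira=L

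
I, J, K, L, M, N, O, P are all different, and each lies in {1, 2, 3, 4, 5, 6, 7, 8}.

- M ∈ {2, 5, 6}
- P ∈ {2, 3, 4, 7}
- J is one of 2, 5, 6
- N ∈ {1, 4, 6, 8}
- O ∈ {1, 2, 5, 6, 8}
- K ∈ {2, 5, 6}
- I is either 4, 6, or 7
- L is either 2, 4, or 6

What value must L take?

The 8 variables together cover exactly {1, 2, 3, 4, 5, 6, 7, 8} — 8 values for 8 variables — and 3 appears only in P's list, so P = 3.
The 7 still-open variables together cover exactly {1, 2, 4, 5, 6, 7, 8} — 7 values for 7 variables — and 7 appears only in I's list, so I = 7.
J, K, M between them cover only {2, 5, 6} — a naked triple. Remove those values from L, N, O.
So L = 4.

4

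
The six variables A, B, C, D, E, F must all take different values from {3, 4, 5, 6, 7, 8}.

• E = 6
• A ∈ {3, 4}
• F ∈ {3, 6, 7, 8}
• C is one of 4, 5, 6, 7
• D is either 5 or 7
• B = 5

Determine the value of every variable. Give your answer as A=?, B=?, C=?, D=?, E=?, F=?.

A=3, B=5, C=4, D=7, E=6, F=8

B must be 5 (only option left). Remove 5 from C, D.
D has just one choice, so D = 7. So C, F can't be 7.
E's domain is down to {6}, so E = 6. Remove 6 from C, F.
That leaves C = 4. Remove 4 from A.
A's domain is down to {3}, so A = 3. So F can't be 3.
That leaves F = 8.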